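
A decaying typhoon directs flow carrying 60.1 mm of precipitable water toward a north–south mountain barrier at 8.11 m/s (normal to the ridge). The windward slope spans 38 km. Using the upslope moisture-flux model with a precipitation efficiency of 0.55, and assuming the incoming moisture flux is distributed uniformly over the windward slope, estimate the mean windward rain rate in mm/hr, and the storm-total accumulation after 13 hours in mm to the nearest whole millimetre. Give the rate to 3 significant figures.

R ≈ 25.4 mm/hr; total ≈ 330 mm

Incoming column moisture flux per unit ridge length: F = V × PW = 8.11 × 60.1 = 487.411 mm·m/s.
Spread over the 38 km slope with efficiency ε = 0.55: R = ε·F/W = 0.55 × 487.411 / 38000 m = 7.055e-03 mm/s.
R = 7.055e-03 × 3600 = 25.4 mm/hr.
Over 13 h: total = 25.4 × 13 = 330.2 ≈ 330 mm.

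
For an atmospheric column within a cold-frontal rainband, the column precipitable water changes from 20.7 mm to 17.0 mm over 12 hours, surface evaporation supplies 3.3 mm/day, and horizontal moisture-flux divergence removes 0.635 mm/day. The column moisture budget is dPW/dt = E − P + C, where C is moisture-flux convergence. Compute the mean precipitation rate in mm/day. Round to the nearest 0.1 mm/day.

P ≈ 10.1 mm/day

dPW/dt = (17.0 − 20.7) mm / (12/24 day) = -7.400 mm/day.
P = E + C − dPW/dt = 3.3 + (-0.635) − (-7.400) = 10.1 mm/day.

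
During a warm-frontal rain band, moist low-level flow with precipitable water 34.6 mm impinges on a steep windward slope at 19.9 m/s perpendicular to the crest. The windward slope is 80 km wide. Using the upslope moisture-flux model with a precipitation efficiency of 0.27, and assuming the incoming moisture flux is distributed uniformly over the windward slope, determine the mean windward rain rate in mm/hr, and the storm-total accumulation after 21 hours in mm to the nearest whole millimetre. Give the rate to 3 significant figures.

R ≈ 8.37 mm/hr; total ≈ 176 mm

Incoming column moisture flux per unit ridge length: F = V × PW = 19.9 × 34.6 = 688.54 mm·m/s.
Spread over the 80 km slope with efficiency ε = 0.27: R = ε·F/W = 0.27 × 688.54 / 80000 m = 2.324e-03 mm/s.
R = 2.324e-03 × 3600 = 8.37 mm/hr.
Over 21 h: total = 8.37 × 21 = 175.77 ≈ 176 mm.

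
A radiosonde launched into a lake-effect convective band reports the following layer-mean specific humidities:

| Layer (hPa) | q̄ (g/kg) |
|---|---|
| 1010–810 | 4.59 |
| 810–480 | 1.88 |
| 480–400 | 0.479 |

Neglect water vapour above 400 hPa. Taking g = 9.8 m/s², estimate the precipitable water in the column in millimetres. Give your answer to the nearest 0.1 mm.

PW ≈ 16.1 mm

Precipitable water is the column-integrated vapour mass per unit area: PW = (1/g) Σ q̄ Δp, with q in kg/kg and Δp in Pa (1 kg/m² of water = 1 mm).
Layer 1010–810 hPa: Δp = 200 hPa = 20000 Pa, q̄ = 0.00459 kg/kg → 0.00459 × 20000 / 9.8 = 9.37 mm
Layer 810–480 hPa: Δp = 330 hPa = 33000 Pa, q̄ = 0.00188 kg/kg → 0.00188 × 33000 / 9.8 = 6.33 mm
Layer 480–400 hPa: Δp = 80 hPa = 8000 Pa, q̄ = 0.000479 kg/kg → 0.000479 × 8000 / 9.8 = 0.39 mm
PW = 9.37 + 6.33 + 0.39 = 16.09 ≈ 16.1 mm.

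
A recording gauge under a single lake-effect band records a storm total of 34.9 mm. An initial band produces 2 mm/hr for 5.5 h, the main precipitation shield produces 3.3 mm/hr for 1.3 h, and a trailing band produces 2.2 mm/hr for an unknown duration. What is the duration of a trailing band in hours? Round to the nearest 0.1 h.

Known phases: 2 × 5.5 + 3.3 × 1.3 = 11 + 4.29 = 15.29 mm.
Remaining depth = 34.9 − 15.29 = 19.61 mm.
Duration = 19.61 / 2.2 = 8.9 h.

duration ≈ 8.9 h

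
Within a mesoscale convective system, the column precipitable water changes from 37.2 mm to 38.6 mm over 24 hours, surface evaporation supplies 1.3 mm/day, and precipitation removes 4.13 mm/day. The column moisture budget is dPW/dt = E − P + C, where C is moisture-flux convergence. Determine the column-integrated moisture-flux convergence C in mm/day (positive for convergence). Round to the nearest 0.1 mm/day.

C ≈ 4.2 mm/day

dPW/dt = (38.6 − 37.2) mm / (24/24 day) = +1.400 mm/day.
C = dPW/dt − E + P = (+1.400) − 1.3 + 4.13 = 4.2 mm/day.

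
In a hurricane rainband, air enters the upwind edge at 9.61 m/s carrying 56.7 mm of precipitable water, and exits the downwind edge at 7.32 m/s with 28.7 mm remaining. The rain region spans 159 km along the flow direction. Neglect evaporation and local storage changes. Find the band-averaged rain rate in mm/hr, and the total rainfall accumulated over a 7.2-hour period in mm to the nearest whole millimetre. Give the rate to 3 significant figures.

Column moisture flux per unit crosswind length is F = V × PW.
Inflow: F_in = 9.61 × 56.7 = 544.887 mm·m/s
Outflow: F_out = 7.32 × 28.7 = 210.084 mm·m/s
Steady-state rate R = (F_in − F_out)/L = (544.887 − 210.084) / 159000 m = 2.106e-03 mm/s.
R = 2.106e-03 × 3600 = 7.58 mm/hr.
Over 7.2 h: total = 7.58 × 7.2 = 54.576 ≈ 55 mm.

R ≈ 7.58 mm/hr; total ≈ 55 mm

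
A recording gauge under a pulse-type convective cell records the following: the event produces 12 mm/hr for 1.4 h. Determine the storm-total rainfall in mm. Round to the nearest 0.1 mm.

total ≈ 16.8 mm

Total = Σ Rᵢ Δtᵢ = 12 × 1.4
      = 16.8 = 16.8 mm.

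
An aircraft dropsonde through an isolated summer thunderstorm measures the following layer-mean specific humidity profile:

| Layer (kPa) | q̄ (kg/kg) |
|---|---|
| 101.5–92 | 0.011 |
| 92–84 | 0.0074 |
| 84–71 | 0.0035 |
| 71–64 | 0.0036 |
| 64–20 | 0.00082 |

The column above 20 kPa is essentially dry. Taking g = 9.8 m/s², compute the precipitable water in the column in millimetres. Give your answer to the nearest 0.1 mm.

Precipitable water is the column-integrated vapour mass per unit area: PW = (1/g) Σ q̄ Δp, with q in kg/kg and Δp in Pa (1 kg/m² of water = 1 mm).
Layer 101.5–92 kPa: Δp = 95 hPa = 9500 Pa, q̄ = 0.011 kg/kg → 0.011 × 9500 / 9.8 = 10.66 mm
Layer 92–84 kPa: Δp = 80 hPa = 8000 Pa, q̄ = 0.0074 kg/kg → 0.0074 × 8000 / 9.8 = 6.04 mm
Layer 84–71 kPa: Δp = 130 hPa = 13000 Pa, q̄ = 0.0035 kg/kg → 0.0035 × 13000 / 9.8 = 4.64 mm
Layer 71–64 kPa: Δp = 70 hPa = 7000 Pa, q̄ = 0.0036 kg/kg → 0.0036 × 7000 / 9.8 = 2.57 mm
Layer 64–20 kPa: Δp = 440 hPa = 44000 Pa, q̄ = 0.00082 kg/kg → 0.00082 × 44000 / 9.8 = 3.68 mm
PW = 10.66 + 6.04 + 4.64 + 2.57 + 3.68 = 27.59 ≈ 27.6 mm.

PW ≈ 27.6 mm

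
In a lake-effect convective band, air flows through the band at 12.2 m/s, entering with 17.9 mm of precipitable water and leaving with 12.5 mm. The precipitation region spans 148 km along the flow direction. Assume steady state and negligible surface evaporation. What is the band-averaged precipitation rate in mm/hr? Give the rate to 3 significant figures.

Column moisture flux per unit crosswind length is F = V × PW.
Inflow: F_in = 12.2 × 17.9 = 218.38 mm·m/s
Outflow: F_out = 12.2 × 12.5 = 152.5 mm·m/s
Steady-state rate R = (F_in − F_out)/L = (218.38 − 152.5) / 148000 m = 4.451e-04 mm/s.
R = 4.451e-04 × 3600 = 1.60 mm/hr.

R ≈ 1.60 mm/hr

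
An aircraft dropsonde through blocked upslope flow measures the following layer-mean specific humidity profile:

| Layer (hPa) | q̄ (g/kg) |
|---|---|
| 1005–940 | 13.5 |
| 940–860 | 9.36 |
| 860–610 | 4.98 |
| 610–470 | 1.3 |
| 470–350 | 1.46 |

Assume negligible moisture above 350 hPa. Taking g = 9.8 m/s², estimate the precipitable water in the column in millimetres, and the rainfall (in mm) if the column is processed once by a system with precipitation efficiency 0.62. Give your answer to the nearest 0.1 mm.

Precipitable water is the column-integrated vapour mass per unit area: PW = (1/g) Σ q̄ Δp, with q in kg/kg and Δp in Pa (1 kg/m² of water = 1 mm).
Layer 1005–940 hPa: Δp = 65 hPa = 6500 Pa, q̄ = 0.0135 kg/kg → 0.0135 × 6500 / 9.8 = 8.95 mm
Layer 940–860 hPa: Δp = 80 hPa = 8000 Pa, q̄ = 0.00936 kg/kg → 0.00936 × 8000 / 9.8 = 7.64 mm
Layer 860–610 hPa: Δp = 250 hPa = 25000 Pa, q̄ = 0.00498 kg/kg → 0.00498 × 25000 / 9.8 = 12.70 mm
Layer 610–470 hPa: Δp = 140 hPa = 14000 Pa, q̄ = 0.0013 kg/kg → 0.0013 × 14000 / 9.8 = 1.86 mm
Layer 470–350 hPa: Δp = 120 hPa = 12000 Pa, q̄ = 0.00146 kg/kg → 0.00146 × 12000 / 9.8 = 1.79 mm
PW = 8.95 + 7.64 + 12.70 + 1.86 + 1.79 = 32.94 ≈ 32.9 mm.
Rainfall = ε × PW = 0.62 × 32.9 = 20.4 mm.

PW ≈ 32.9 mm; rainfall ≈ 20.4 mm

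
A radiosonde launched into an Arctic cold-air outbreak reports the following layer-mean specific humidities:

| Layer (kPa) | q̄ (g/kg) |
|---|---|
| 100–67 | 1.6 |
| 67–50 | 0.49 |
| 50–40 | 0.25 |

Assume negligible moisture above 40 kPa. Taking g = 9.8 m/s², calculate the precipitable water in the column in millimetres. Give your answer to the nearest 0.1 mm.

PW ≈ 6.5 mm

Precipitable water is the column-integrated vapour mass per unit area: PW = (1/g) Σ q̄ Δp, with q in kg/kg and Δp in Pa (1 kg/m² of water = 1 mm).
Layer 100–67 kPa: Δp = 330 hPa = 33000 Pa, q̄ = 0.0016 kg/kg → 0.0016 × 33000 / 9.8 = 5.39 mm
Layer 67–50 kPa: Δp = 170 hPa = 17000 Pa, q̄ = 0.00049 kg/kg → 0.00049 × 17000 / 9.8 = 0.85 mm
Layer 50–40 kPa: Δp = 100 hPa = 10000 Pa, q̄ = 0.00025 kg/kg → 0.00025 × 10000 / 9.8 = 0.26 mm
PW = 5.39 + 0.85 + 0.26 = 6.50 ≈ 6.5 mm.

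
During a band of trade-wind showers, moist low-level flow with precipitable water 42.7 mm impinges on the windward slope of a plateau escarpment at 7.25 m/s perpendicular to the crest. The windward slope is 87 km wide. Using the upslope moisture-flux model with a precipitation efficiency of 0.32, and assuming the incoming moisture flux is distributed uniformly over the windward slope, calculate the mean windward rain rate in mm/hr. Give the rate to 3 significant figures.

R ≈ 4.10 mm/hr

Incoming column moisture flux per unit ridge length: F = V × PW = 7.25 × 42.7 = 309.575 mm·m/s.
Spread over the 87 km slope with efficiency ε = 0.32: R = ε·F/W = 0.32 × 309.575 / 87000 m = 1.139e-03 mm/s.
R = 1.139e-03 × 3600 = 4.10 mm/hr.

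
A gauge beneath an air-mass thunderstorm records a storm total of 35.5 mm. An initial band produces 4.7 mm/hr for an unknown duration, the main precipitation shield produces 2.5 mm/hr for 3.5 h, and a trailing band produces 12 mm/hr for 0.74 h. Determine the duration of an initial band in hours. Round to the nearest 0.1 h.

Known phases: 2.5 × 3.5 + 12 × 0.74 = 8.75 + 8.88 = 17.63 mm.
Remaining depth = 35.5 − 17.63 = 17.87 mm.
Duration = 17.87 / 4.7 = 3.8 h.

duration ≈ 3.8 h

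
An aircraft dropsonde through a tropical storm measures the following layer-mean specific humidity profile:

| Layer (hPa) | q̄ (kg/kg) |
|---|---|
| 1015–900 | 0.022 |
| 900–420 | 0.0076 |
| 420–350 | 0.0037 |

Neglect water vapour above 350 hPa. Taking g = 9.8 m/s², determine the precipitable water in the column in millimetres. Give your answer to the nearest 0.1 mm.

Precipitable water is the column-integrated vapour mass per unit area: PW = (1/g) Σ q̄ Δp, with q in kg/kg and Δp in Pa (1 kg/m² of water = 1 mm).
Layer 1015–900 hPa: Δp = 115 hPa = 11500 Pa, q̄ = 0.022 kg/kg → 0.022 × 11500 / 9.8 = 25.82 mm
Layer 900–420 hPa: Δp = 480 hPa = 48000 Pa, q̄ = 0.0076 kg/kg → 0.0076 × 48000 / 9.8 = 37.22 mm
Layer 420–350 hPa: Δp = 70 hPa = 7000 Pa, q̄ = 0.0037 kg/kg → 0.0037 × 7000 / 9.8 = 2.64 mm
PW = 25.82 + 37.22 + 2.64 = 65.68 ≈ 65.7 mm.

PW ≈ 65.7 mm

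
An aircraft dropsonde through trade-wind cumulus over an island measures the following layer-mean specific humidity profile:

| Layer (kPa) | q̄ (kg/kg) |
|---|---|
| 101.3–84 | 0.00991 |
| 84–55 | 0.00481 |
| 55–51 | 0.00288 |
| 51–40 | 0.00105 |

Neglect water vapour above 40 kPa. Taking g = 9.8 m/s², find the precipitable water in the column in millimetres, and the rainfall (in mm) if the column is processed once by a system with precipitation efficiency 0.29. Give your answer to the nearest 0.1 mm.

Precipitable water is the column-integrated vapour mass per unit area: PW = (1/g) Σ q̄ Δp, with q in kg/kg and Δp in Pa (1 kg/m² of water = 1 mm).
Layer 101.3–84 kPa: Δp = 173 hPa = 17300 Pa, q̄ = 0.00991 kg/kg → 0.00991 × 17300 / 9.8 = 17.49 mm
Layer 84–55 kPa: Δp = 290 hPa = 29000 Pa, q̄ = 0.00481 kg/kg → 0.00481 × 29000 / 9.8 = 14.23 mm
Layer 55–51 kPa: Δp = 40 hPa = 4000 Pa, q̄ = 0.00288 kg/kg → 0.00288 × 4000 / 9.8 = 1.18 mm
Layer 51–40 kPa: Δp = 110 hPa = 11000 Pa, q̄ = 0.00105 kg/kg → 0.00105 × 11000 / 9.8 = 1.18 mm
PW = 17.49 + 14.23 + 1.18 + 1.18 = 34.08 ≈ 34.1 mm.
Rainfall = ε × PW = 0.29 × 34.1 = 9.9 mm.

PW ≈ 34.1 mm; rainfall ≈ 9.9 mm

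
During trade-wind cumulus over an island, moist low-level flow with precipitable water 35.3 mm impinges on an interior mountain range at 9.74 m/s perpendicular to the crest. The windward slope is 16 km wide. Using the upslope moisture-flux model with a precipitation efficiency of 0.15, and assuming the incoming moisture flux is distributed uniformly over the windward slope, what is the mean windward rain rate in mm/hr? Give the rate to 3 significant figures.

R ≈ 11.6 mm/hr

Incoming column moisture flux per unit ridge length: F = V × PW = 9.74 × 35.3 = 343.822 mm·m/s.
Spread over the 16 km slope with efficiency ε = 0.15: R = ε·F/W = 0.15 × 343.822 / 16000 m = 3.223e-03 mm/s.
R = 3.223e-03 × 3600 = 11.6 mm/hr.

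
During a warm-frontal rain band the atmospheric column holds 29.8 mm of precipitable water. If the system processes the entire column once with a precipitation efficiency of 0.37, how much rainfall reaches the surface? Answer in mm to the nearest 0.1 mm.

rainfall ≈ 11.0 mm

Rainfall = ε × PW = 0.37 × 29.8 = 11.0 mm.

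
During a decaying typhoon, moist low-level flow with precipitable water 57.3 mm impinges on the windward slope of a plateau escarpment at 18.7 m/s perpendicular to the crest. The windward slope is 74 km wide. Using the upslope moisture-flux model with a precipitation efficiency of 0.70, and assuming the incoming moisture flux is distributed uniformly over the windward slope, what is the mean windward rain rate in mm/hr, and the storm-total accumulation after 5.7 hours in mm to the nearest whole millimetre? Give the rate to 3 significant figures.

Incoming column moisture flux per unit ridge length: F = V × PW = 18.7 × 57.3 = 1071.51 mm·m/s.
Spread over the 74 km slope with efficiency ε = 0.70: R = ε·F/W = 0.70 × 1071.51 / 74000 m = 1.014e-02 mm/s.
R = 1.014e-02 × 3600 = 36.5 mm/hr.
Over 5.7 h: total = 36.5 × 5.7 = 208.05 ≈ 208 mm.

R ≈ 36.5 mm/hr; total ≈ 208 mm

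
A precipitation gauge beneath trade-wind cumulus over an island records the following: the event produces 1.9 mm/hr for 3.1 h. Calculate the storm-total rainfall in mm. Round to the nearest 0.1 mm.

Total = Σ Rᵢ Δtᵢ = 1.9 × 3.1
      = 5.89 = 5.9 mm.

total ≈ 5.9 mm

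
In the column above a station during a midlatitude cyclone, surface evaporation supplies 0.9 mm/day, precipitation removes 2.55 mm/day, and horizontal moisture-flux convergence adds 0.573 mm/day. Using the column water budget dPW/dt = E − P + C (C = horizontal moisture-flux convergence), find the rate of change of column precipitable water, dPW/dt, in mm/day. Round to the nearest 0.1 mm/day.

dPW/dt ≈ -1.1 mm/day

dPW/dt = E − P + C = 0.9 − 2.55 + (0.573) = -1.1 mm/day.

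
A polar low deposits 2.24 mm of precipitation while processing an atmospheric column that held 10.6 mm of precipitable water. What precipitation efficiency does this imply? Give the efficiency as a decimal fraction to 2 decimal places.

ε ≈ 0.21

ε = precipitation / PW = 2.24 / 10.6 = 0.21.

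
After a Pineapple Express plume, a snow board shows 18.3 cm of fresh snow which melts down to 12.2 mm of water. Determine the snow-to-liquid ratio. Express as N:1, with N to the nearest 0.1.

ratio ≈ 15.0

Ratio = snow depth / SWE = 183 mm / 12.2 mm = 15.0, i.e. 15.0:1.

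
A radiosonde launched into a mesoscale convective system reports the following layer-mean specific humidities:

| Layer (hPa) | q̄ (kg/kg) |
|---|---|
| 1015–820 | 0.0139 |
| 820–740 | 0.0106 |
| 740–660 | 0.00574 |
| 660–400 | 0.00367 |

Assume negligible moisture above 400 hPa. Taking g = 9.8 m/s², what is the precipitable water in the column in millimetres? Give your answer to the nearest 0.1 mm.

Precipitable water is the column-integrated vapour mass per unit area: PW = (1/g) Σ q̄ Δp, with q in kg/kg and Δp in Pa (1 kg/m² of water = 1 mm).
Layer 1015–820 hPa: Δp = 195 hPa = 19500 Pa, q̄ = 0.0139 kg/kg → 0.0139 × 19500 / 9.8 = 27.66 mm
Layer 820–740 hPa: Δp = 80 hPa = 8000 Pa, q̄ = 0.0106 kg/kg → 0.0106 × 8000 / 9.8 = 8.65 mm
Layer 740–660 hPa: Δp = 80 hPa = 8000 Pa, q̄ = 0.00574 kg/kg → 0.00574 × 8000 / 9.8 = 4.69 mm
Layer 660–400 hPa: Δp = 260 hPa = 26000 Pa, q̄ = 0.00367 kg/kg → 0.00367 × 26000 / 9.8 = 9.74 mm
PW = 27.66 + 8.65 + 4.69 + 9.74 = 50.74 ≈ 50.7 mm.

PW ≈ 50.7 mm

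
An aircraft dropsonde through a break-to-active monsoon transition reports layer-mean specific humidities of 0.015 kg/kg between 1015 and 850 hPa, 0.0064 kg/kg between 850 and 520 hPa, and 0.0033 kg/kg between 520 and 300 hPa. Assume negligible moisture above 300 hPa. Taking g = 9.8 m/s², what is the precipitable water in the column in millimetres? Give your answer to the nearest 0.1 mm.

Precipitable water is the column-integrated vapour mass per unit area: PW = (1/g) Σ q̄ Δp, with q in kg/kg and Δp in Pa (1 kg/m² of water = 1 mm).
Layer 1015–850 hPa: Δp = 165 hPa = 16500 Pa, q̄ = 0.015 kg/kg → 0.015 × 16500 / 9.8 = 25.26 mm
Layer 850–520 hPa: Δp = 330 hPa = 33000 Pa, q̄ = 0.0064 kg/kg → 0.0064 × 33000 / 9.8 = 21.55 mm
Layer 520–300 hPa: Δp = 220 hPa = 22000 Pa, q̄ = 0.0033 kg/kg → 0.0033 × 22000 / 9.8 = 7.41 mm
PW = 25.26 + 21.55 + 7.41 = 54.22 ≈ 54.2 mm.

PW ≈ 54.2 mm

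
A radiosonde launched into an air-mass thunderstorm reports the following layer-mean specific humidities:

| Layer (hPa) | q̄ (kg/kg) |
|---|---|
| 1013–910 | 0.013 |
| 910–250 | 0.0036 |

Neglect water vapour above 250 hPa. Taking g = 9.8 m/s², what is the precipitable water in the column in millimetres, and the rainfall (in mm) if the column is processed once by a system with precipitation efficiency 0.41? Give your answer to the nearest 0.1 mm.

Precipitable water is the column-integrated vapour mass per unit area: PW = (1/g) Σ q̄ Δp, with q in kg/kg and Δp in Pa (1 kg/m² of water = 1 mm).
Layer 1013–910 hPa: Δp = 103 hPa = 10300 Pa, q̄ = 0.013 kg/kg → 0.013 × 10300 / 9.8 = 13.66 mm
Layer 910–250 hPa: Δp = 660 hPa = 66000 Pa, q̄ = 0.0036 kg/kg → 0.0036 × 66000 / 9.8 = 24.24 mm
PW = 13.66 + 24.24 = 37.90 ≈ 37.9 mm.
Rainfall = ε × PW = 0.41 × 37.9 = 15.5 mm.

PW ≈ 37.9 mm; rainfall ≈ 15.5 mm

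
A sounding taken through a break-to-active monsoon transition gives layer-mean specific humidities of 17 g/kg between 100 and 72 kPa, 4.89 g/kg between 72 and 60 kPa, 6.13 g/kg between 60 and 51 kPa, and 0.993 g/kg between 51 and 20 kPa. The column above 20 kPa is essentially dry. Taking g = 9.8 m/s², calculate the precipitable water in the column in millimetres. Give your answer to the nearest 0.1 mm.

PW ≈ 63.3 mm

Precipitable water is the column-integrated vapour mass per unit area: PW = (1/g) Σ q̄ Δp, with q in kg/kg and Δp in Pa (1 kg/m² of water = 1 mm).
Layer 100–72 kPa: Δp = 280 hPa = 28000 Pa, q̄ = 0.017 kg/kg → 0.017 × 28000 / 9.8 = 48.57 mm
Layer 72–60 kPa: Δp = 120 hPa = 12000 Pa, q̄ = 0.00489 kg/kg → 0.00489 × 12000 / 9.8 = 5.99 mm
Layer 60–51 kPa: Δp = 90 hPa = 9000 Pa, q̄ = 0.00613 kg/kg → 0.00613 × 9000 / 9.8 = 5.63 mm
Layer 51–20 kPa: Δp = 310 hPa = 31000 Pa, q̄ = 0.000993 kg/kg → 0.000993 × 31000 / 9.8 = 3.14 mm
PW = 48.57 + 5.99 + 5.63 + 3.14 = 63.33 ≈ 63.3 mm.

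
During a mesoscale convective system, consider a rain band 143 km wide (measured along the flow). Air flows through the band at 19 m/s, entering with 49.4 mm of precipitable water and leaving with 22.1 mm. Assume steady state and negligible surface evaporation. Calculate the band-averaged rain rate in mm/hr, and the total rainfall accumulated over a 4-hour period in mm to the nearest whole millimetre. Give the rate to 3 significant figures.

Column moisture flux per unit crosswind length is F = V × PW.
Inflow: F_in = 19 × 49.4 = 938.6 mm·m/s
Outflow: F_out = 19 × 22.1 = 419.9 mm·m/s
Steady-state rate R = (F_in − F_out)/L = (938.6 − 419.9) / 143000 m = 3.627e-03 mm/s.
R = 3.627e-03 × 3600 = 13.1 mm/hr.
Over 4 h: total = 13.1 × 4 = 52.4 ≈ 52 mm.

R ≈ 13.1 mm/hr; total ≈ 52 mm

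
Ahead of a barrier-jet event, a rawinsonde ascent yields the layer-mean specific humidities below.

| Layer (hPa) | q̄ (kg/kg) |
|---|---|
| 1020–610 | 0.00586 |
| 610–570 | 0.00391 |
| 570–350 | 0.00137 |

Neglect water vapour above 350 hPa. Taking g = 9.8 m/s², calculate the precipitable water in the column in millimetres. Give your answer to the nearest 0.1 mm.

PW ≈ 29.2 mm

Precipitable water is the column-integrated vapour mass per unit area: PW = (1/g) Σ q̄ Δp, with q in kg/kg and Δp in Pa (1 kg/m² of water = 1 mm).
Layer 1020–610 hPa: Δp = 410 hPa = 41000 Pa, q̄ = 0.00586 kg/kg → 0.00586 × 41000 / 9.8 = 24.52 mm
Layer 610–570 hPa: Δp = 40 hPa = 4000 Pa, q̄ = 0.00391 kg/kg → 0.00391 × 4000 / 9.8 = 1.60 mm
Layer 570–350 hPa: Δp = 220 hPa = 22000 Pa, q̄ = 0.00137 kg/kg → 0.00137 × 22000 / 9.8 = 3.08 mm
PW = 24.52 + 1.60 + 3.08 = 29.20 ≈ 29.2 mm.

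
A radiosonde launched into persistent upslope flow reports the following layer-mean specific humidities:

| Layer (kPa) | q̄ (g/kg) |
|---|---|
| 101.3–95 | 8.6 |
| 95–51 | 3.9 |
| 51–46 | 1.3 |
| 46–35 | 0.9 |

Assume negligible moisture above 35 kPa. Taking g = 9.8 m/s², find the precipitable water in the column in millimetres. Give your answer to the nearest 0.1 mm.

Precipitable water is the column-integrated vapour mass per unit area: PW = (1/g) Σ q̄ Δp, with q in kg/kg and Δp in Pa (1 kg/m² of water = 1 mm).
Layer 101.3–95 kPa: Δp = 63 hPa = 6300 Pa, q̄ = 0.0086 kg/kg → 0.0086 × 6300 / 9.8 = 5.53 mm
Layer 95–51 kPa: Δp = 440 hPa = 44000 Pa, q̄ = 0.0039 kg/kg → 0.0039 × 44000 / 9.8 = 17.51 mm
Layer 51–46 kPa: Δp = 50 hPa = 5000 Pa, q̄ = 0.0013 kg/kg → 0.0013 × 5000 / 9.8 = 0.66 mm
Layer 46–35 kPa: Δp = 110 hPa = 11000 Pa, q̄ = 0.0009 kg/kg → 0.0009 × 11000 / 9.8 = 1.01 mm
PW = 5.53 + 17.51 + 0.66 + 1.01 = 24.71 ≈ 24.7 mm.

PW ≈ 24.7 mm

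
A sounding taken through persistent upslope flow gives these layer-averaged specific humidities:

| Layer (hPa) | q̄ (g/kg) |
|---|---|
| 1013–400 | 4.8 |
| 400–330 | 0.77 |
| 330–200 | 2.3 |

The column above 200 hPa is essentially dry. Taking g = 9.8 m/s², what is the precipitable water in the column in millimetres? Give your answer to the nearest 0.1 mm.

PW ≈ 33.6 mm

Precipitable water is the column-integrated vapour mass per unit area: PW = (1/g) Σ q̄ Δp, with q in kg/kg and Δp in Pa (1 kg/m² of water = 1 mm).
Layer 1013–400 hPa: Δp = 613 hPa = 61300 Pa, q̄ = 0.0048 kg/kg → 0.0048 × 61300 / 9.8 = 30.02 mm
Layer 400–330 hPa: Δp = 70 hPa = 7000 Pa, q̄ = 0.00077 kg/kg → 0.00077 × 7000 / 9.8 = 0.55 mm
Layer 330–200 hPa: Δp = 130 hPa = 13000 Pa, q̄ = 0.0023 kg/kg → 0.0023 × 13000 / 9.8 = 3.05 mm
PW = 30.02 + 0.55 + 3.05 = 33.62 ≈ 33.6 mm.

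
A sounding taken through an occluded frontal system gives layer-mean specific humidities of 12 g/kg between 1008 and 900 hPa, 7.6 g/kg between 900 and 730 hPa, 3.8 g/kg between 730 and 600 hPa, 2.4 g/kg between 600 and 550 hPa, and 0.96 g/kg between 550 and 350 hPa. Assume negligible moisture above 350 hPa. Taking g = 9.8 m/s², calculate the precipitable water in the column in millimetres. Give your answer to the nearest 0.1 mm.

Precipitable water is the column-integrated vapour mass per unit area: PW = (1/g) Σ q̄ Δp, with q in kg/kg and Δp in Pa (1 kg/m² of water = 1 mm).
Layer 1008–900 hPa: Δp = 108 hPa = 10800 Pa, q̄ = 0.012 kg/kg → 0.012 × 10800 / 9.8 = 13.22 mm
Layer 900–730 hPa: Δp = 170 hPa = 17000 Pa, q̄ = 0.0076 kg/kg → 0.0076 × 17000 / 9.8 = 13.18 mm
Layer 730–600 hPa: Δp = 130 hPa = 13000 Pa, q̄ = 0.0038 kg/kg → 0.0038 × 13000 / 9.8 = 5.04 mm
Layer 600–550 hPa: Δp = 50 hPa = 5000 Pa, q̄ = 0.0024 kg/kg → 0.0024 × 5000 / 9.8 = 1.22 mm
Layer 550–350 hPa: Δp = 200 hPa = 20000 Pa, q̄ = 0.00096 kg/kg → 0.00096 × 20000 / 9.8 = 1.96 mm
PW = 13.22 + 13.18 + 5.04 + 1.22 + 1.96 = 34.62 ≈ 34.6 mm.

PW ≈ 34.6 mm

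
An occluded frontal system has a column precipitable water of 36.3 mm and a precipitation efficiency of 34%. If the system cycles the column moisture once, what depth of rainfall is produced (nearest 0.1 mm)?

Rainfall = ε × PW = 0.34 × 36.3 = 12.3 mm.

rainfall ≈ 12.3 mm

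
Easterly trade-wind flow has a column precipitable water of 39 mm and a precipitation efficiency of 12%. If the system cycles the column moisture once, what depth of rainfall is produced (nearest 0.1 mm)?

rainfall ≈ 4.7 mm

Rainfall = ε × PW = 0.12 × 39 = 4.7 mm.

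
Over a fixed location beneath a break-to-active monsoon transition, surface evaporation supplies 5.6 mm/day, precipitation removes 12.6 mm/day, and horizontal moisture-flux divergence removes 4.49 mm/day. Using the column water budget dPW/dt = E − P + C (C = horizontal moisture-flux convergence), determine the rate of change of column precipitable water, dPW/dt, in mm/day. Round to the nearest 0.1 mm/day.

dPW/dt = E − P + C = 5.6 − 12.6 + (-4.49) = -11.5 mm/day.

dPW/dt ≈ -11.5 mm/day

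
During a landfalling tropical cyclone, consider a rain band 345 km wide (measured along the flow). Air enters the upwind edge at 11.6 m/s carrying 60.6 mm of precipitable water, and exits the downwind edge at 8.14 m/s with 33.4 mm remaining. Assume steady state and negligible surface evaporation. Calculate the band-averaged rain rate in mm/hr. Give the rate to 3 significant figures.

R ≈ 4.50 mm/hr

Column moisture flux per unit crosswind length is F = V × PW.
Inflow: F_in = 11.6 × 60.6 = 702.96 mm·m/s
Outflow: F_out = 8.14 × 33.4 = 271.876 mm·m/s
Steady-state rate R = (F_in − F_out)/L = (702.96 − 271.876) / 345000 m = 1.250e-03 mm/s.
R = 1.250e-03 × 3600 = 4.50 mm/hr.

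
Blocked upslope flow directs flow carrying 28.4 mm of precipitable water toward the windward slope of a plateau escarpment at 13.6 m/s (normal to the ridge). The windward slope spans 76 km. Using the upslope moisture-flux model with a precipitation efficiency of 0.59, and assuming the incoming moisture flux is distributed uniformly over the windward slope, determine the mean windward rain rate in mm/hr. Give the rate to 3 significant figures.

Incoming column moisture flux per unit ridge length: F = V × PW = 13.6 × 28.4 = 386.24 mm·m/s.
Spread over the 76 km slope with efficiency ε = 0.59: R = ε·F/W = 0.59 × 386.24 / 76000 m = 2.998e-03 mm/s.
R = 2.998e-03 × 3600 = 10.8 mm/hr.

R ≈ 10.8 mm/hr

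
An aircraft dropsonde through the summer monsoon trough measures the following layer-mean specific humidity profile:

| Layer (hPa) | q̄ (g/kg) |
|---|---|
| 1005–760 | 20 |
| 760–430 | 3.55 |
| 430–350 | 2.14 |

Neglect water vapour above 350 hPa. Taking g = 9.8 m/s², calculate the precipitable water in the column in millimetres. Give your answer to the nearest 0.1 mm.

Precipitable water is the column-integrated vapour mass per unit area: PW = (1/g) Σ q̄ Δp, with q in kg/kg and Δp in Pa (1 kg/m² of water = 1 mm).
Layer 1005–760 hPa: Δp = 245 hPa = 24500 Pa, q̄ = 0.02 kg/kg → 0.02 × 24500 / 9.8 = 50.00 mm
Layer 760–430 hPa: Δp = 330 hPa = 33000 Pa, q̄ = 0.00355 kg/kg → 0.00355 × 33000 / 9.8 = 11.95 mm
Layer 430–350 hPa: Δp = 80 hPa = 8000 Pa, q̄ = 0.00214 kg/kg → 0.00214 × 8000 / 9.8 = 1.75 mm
PW = 50.00 + 11.95 + 1.75 = 63.70 ≈ 63.7 mm.

PW ≈ 63.7 mm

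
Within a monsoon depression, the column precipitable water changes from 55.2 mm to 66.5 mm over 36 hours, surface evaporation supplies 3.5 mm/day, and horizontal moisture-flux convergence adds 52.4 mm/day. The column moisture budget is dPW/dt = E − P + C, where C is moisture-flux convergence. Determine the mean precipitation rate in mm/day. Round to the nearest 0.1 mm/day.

dPW/dt = (66.5 − 55.2) mm / (36/24 day) = +7.533 mm/day.
P = E + C − dPW/dt = 3.5 + (52.4) − (+7.533) = 48.4 mm/day.

P ≈ 48.4 mm/day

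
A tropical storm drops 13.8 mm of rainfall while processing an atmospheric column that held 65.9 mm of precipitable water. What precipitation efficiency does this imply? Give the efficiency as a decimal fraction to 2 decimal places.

ε ≈ 0.21

ε = rainfall / PW = 13.8 / 65.9 = 0.21.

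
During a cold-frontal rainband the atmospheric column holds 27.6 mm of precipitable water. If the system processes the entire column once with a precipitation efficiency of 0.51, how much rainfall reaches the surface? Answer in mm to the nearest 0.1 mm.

rainfall ≈ 14.1 mm

Rainfall = ε × PW = 0.51 × 27.6 = 14.1 mm.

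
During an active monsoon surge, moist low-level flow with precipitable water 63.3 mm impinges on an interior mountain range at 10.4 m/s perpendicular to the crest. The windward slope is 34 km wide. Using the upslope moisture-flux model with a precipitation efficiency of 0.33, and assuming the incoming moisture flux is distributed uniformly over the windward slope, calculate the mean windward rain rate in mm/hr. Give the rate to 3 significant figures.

Incoming column moisture flux per unit ridge length: F = V × PW = 10.4 × 63.3 = 658.32 mm·m/s.
Spread over the 34 km slope with efficiency ε = 0.33: R = ε·F/W = 0.33 × 658.32 / 34000 m = 6.390e-03 mm/s.
R = 6.390e-03 × 3600 = 23.0 mm/hr.

R ≈ 23.0 mm/hr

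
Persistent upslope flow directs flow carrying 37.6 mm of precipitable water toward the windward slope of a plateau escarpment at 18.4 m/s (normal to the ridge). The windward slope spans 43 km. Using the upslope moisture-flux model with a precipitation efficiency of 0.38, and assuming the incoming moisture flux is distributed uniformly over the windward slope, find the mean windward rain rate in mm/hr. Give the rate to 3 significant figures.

Incoming column moisture flux per unit ridge length: F = V × PW = 18.4 × 37.6 = 691.84 mm·m/s.
Spread over the 43 km slope with efficiency ε = 0.38: R = ε·F/W = 0.38 × 691.84 / 43000 m = 6.114e-03 mm/s.
R = 6.114e-03 × 3600 = 22.0 mm/hr.

R ≈ 22.0 mm/hr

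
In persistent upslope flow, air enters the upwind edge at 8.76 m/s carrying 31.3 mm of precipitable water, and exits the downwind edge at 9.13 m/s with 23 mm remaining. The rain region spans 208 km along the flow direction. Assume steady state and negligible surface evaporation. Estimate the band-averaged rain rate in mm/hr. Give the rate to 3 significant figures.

R ≈ 1.11 mm/hr

Column moisture flux per unit crosswind length is F = V × PW.
Inflow: F_in = 8.76 × 31.3 = 274.188 mm·m/s
Outflow: F_out = 9.13 × 23 = 209.99 mm·m/s
Steady-state rate R = (F_in − F_out)/L = (274.188 − 209.99) / 208000 m = 3.086e-04 mm/s.
R = 3.086e-04 × 3600 = 1.11 mm/hr.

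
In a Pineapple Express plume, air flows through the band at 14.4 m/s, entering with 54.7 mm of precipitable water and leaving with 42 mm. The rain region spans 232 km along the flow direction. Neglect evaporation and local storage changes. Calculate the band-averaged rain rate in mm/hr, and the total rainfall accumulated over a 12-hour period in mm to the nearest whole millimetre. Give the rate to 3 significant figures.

R ≈ 2.84 mm/hr; total ≈ 34 mm

Column moisture flux per unit crosswind length is F = V × PW.
Inflow: F_in = 14.4 × 54.7 = 787.68 mm·m/s
Outflow: F_out = 14.4 × 42 = 604.8 mm·m/s
Steady-state rate R = (F_in − F_out)/L = (787.68 − 604.8) / 232000 m = 7.883e-04 mm/s.
R = 7.883e-04 × 3600 = 2.84 mm/hr.
Over 12 h: total = 2.84 × 12 = 34.08 ≈ 34 mm.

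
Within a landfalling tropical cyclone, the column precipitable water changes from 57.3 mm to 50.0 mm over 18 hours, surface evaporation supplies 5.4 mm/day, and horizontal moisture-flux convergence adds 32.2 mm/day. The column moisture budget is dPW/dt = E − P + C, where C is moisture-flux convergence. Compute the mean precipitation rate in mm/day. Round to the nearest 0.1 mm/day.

P ≈ 47.3 mm/day

dPW/dt = (50.0 − 57.3) mm / (18/24 day) = -9.733 mm/day.
P = E + C − dPW/dt = 5.4 + (32.2) − (-9.733) = 47.3 mm/day.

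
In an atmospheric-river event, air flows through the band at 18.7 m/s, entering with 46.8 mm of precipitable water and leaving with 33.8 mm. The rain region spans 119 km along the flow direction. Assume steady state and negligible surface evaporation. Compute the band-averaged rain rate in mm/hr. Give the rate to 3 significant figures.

R ≈ 7.35 mm/hr

Column moisture flux per unit crosswind length is F = V × PW.
Inflow: F_in = 18.7 × 46.8 = 875.16 mm·m/s
Outflow: F_out = 18.7 × 33.8 = 632.06 mm·m/s
Steady-state rate R = (F_in − F_out)/L = (875.16 − 632.06) / 119000 m = 2.043e-03 mm/s.
R = 2.043e-03 × 3600 = 7.35 mm/hr.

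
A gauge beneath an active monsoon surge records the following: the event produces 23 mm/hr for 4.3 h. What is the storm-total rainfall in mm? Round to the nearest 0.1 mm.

Total = Σ Rᵢ Δtᵢ = 23 × 4.3
      = 98.9 = 98.9 mm.

total ≈ 98.9 mm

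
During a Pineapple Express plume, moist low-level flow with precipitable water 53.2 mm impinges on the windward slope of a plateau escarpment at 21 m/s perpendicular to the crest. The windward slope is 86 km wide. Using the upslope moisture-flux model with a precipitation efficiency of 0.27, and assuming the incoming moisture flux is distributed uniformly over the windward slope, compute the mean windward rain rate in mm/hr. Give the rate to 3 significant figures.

Incoming column moisture flux per unit ridge length: F = V × PW = 21 × 53.2 = 1117.2 mm·m/s.
Spread over the 86 km slope with efficiency ε = 0.27: R = ε·F/W = 0.27 × 1117.2 / 86000 m = 3.507e-03 mm/s.
R = 3.507e-03 × 3600 = 12.6 mm/hr.

R ≈ 12.6 mm/hr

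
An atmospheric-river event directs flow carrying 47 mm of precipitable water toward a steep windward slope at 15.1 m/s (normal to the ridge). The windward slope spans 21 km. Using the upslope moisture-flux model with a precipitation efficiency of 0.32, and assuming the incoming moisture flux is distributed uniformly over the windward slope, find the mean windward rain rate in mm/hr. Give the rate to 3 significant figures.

Incoming column moisture flux per unit ridge length: F = V × PW = 15.1 × 47 = 709.7 mm·m/s.
Spread over the 21 km slope with efficiency ε = 0.32: R = ε·F/W = 0.32 × 709.7 / 21000 m = 1.081e-02 mm/s.
R = 1.081e-02 × 3600 = 38.9 mm/hr.

R ≈ 38.9 mm/hr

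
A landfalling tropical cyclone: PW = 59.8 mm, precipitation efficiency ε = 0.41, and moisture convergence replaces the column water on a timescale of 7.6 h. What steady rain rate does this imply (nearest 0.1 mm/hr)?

Each overturning extracts ε × PW = 0.41 × 59.8 = 24.518 mm.
Rate = ε·PW / τ = 24.518 / 7.6 h = 3.2 mm/hr.

R ≈ 3.2 mm/hr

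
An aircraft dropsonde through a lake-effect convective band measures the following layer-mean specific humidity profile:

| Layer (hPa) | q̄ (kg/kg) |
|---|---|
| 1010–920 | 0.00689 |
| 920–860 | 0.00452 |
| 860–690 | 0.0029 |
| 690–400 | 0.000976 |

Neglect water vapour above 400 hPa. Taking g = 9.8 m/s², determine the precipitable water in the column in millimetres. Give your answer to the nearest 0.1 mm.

PW ≈ 17.0 mm

Precipitable water is the column-integrated vapour mass per unit area: PW = (1/g) Σ q̄ Δp, with q in kg/kg and Δp in Pa (1 kg/m² of water = 1 mm).
Layer 1010–920 hPa: Δp = 90 hPa = 9000 Pa, q̄ = 0.00689 kg/kg → 0.00689 × 9000 / 9.8 = 6.33 mm
Layer 920–860 hPa: Δp = 60 hPa = 6000 Pa, q̄ = 0.00452 kg/kg → 0.00452 × 6000 / 9.8 = 2.77 mm
Layer 860–690 hPa: Δp = 170 hPa = 17000 Pa, q̄ = 0.0029 kg/kg → 0.0029 × 17000 / 9.8 = 5.03 mm
Layer 690–400 hPa: Δp = 290 hPa = 29000 Pa, q̄ = 0.000976 kg/kg → 0.000976 × 29000 / 9.8 = 2.89 mm
PW = 6.33 + 2.77 + 5.03 + 2.89 = 17.02 ≈ 17.0 mm.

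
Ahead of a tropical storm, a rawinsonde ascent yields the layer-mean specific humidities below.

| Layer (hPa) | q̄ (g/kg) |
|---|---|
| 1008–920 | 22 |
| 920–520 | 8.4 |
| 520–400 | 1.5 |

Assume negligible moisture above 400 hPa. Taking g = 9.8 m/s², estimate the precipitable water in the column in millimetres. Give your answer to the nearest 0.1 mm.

PW ≈ 55.9 mm

Precipitable water is the column-integrated vapour mass per unit area: PW = (1/g) Σ q̄ Δp, with q in kg/kg and Δp in Pa (1 kg/m² of water = 1 mm).
Layer 1008–920 hPa: Δp = 88 hPa = 8800 Pa, q̄ = 0.022 kg/kg → 0.022 × 8800 / 9.8 = 19.76 mm
Layer 920–520 hPa: Δp = 400 hPa = 40000 Pa, q̄ = 0.0084 kg/kg → 0.0084 × 40000 / 9.8 = 34.29 mm
Layer 520–400 hPa: Δp = 120 hPa = 12000 Pa, q̄ = 0.0015 kg/kg → 0.0015 × 12000 / 9.8 = 1.84 mm
PW = 19.76 + 34.29 + 1.84 = 55.89 ≈ 55.9 mm.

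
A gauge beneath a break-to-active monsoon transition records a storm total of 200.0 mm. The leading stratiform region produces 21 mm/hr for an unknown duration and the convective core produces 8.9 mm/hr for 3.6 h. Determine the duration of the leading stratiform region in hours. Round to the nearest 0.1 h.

duration ≈ 8.0 h

Known phases: 8.9 × 3.6 = 32.04 mm.
Remaining depth = 200.0 − 32.04 = 167.96 mm.
Duration = 167.96 / 21 = 8.0 h.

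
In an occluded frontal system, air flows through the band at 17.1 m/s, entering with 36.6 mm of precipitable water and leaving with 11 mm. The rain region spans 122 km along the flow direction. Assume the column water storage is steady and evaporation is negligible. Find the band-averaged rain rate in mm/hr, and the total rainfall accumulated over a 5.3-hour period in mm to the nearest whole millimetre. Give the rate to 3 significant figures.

Column moisture flux per unit crosswind length is F = V × PW.
Inflow: F_in = 17.1 × 36.6 = 625.86 mm·m/s
Outflow: F_out = 17.1 × 11 = 188.1 mm·m/s
Steady-state rate R = (F_in − F_out)/L = (625.86 − 188.1) / 122000 m = 3.588e-03 mm/s.
R = 3.588e-03 × 3600 = 12.9 mm/hr.
Over 5.3 h: total = 12.9 × 5.3 = 68.37 ≈ 68 mm.

R ≈ 12.9 mm/hr; total ≈ 68 mm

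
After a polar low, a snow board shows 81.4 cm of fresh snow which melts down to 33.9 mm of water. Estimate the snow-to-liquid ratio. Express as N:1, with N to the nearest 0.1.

ratio ≈ 24.0

Ratio = snow depth / SWE = 814 mm / 33.9 mm = 24.0, i.e. 24.0:1.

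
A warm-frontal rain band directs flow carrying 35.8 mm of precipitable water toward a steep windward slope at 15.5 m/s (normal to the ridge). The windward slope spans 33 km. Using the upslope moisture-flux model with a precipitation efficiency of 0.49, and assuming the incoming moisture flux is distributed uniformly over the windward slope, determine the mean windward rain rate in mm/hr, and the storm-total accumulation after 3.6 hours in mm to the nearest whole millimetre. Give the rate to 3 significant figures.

R ≈ 29.7 mm/hr; total ≈ 107 mm

Incoming column moisture flux per unit ridge length: F = V × PW = 15.5 × 35.8 = 554.9 mm·m/s.
Spread over the 33 km slope with efficiency ε = 0.49: R = ε·F/W = 0.49 × 554.9 / 33000 m = 8.239e-03 mm/s.
R = 8.239e-03 × 3600 = 29.7 mm/hr.
Over 3.6 h: total = 29.7 × 3.6 = 106.92 ≈ 107 mm.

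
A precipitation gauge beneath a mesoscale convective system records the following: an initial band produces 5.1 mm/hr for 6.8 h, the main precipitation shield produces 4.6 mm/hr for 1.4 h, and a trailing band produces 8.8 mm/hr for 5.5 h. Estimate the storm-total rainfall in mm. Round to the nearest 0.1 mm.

Total = Σ Rᵢ Δtᵢ = 5.1 × 6.8 + 4.6 × 1.4 + 8.8 × 5.5
      = 34.68 + 6.44 + 48.4 = 89.5 mm.

total ≈ 89.5 mm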